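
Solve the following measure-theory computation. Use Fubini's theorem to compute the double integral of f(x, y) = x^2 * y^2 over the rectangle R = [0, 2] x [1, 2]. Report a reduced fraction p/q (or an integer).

f(x, y) is a tensor product of a function of x and a function of y, and both factors are bounded continuous (hence Lebesgue integrable) on the rectangle, so Fubini's theorem applies:
  integral_R f d(m x m) = (integral_a1^b1 x^2 dx) * (integral_a2^b2 y^2 dy).
Inner integral in x: integral_{0}^{2} x^2 dx = (2^3 - 0^3)/3
  = 8/3.
Inner integral in y: integral_{1}^{2} y^2 dy = (2^3 - 1^3)/3
  = 7/3.
Product: (8/3) * (7/3) = 56/9.

56/9


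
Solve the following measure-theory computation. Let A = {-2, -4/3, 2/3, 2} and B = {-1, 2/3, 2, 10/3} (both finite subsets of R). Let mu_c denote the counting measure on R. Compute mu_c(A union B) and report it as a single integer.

Counting measure on a finite set equals cardinality. By inclusion-exclusion, |A union B| = |A| + |B| - |A cap B|.
|A| = 4, |B| = 4, |A cap B| = 2.
So mu_c(A union B) = 4 + 4 - 2 = 6.

6


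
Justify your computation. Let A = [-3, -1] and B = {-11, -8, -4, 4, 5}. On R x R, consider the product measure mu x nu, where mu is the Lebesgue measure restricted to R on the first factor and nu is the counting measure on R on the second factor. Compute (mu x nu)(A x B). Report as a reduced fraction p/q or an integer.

For a measurable rectangle A x B, the product measure satisfies
  (mu x nu)(A x B) = mu(A) * nu(B).
  mu(A) = 2.
  nu(B) = 5.
  (mu x nu)(A x B) = 2 * 5 = 10.

10


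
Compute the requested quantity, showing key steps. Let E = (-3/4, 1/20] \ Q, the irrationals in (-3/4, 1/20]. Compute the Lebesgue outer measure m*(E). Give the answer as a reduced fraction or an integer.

The interval I = (-3/4, 1/20] has m(I) = 1/20 - (-3/4) = 4/5 (endpoints are measure-zero, so open/closed/half-open agree). Write I = (I cap Q) u (I \ Q). The rationals in I are countable, so m*(I cap Q) = 0 (cover each rational by intervals whose total length is arbitrarily small). By countable subadditivity m*(I) <= m*(I cap Q) + m*(I \ Q), hence m*(I \ Q) >= m(I) = 4/5. The reverse inequality m*(I \ Q) <= m*(I) = 4/5 is trivial since (I \ Q) is a subset of I. Therefore m*(I \ Q) = 4/5.

4/5


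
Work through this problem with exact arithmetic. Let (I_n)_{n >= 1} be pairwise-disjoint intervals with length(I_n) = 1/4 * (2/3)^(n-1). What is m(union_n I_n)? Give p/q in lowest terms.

By countable additivity of the Lebesgue measure on pairwise disjoint measurable sets,
  m(union_{n >= 1} I_n) = sum_{n >= 1} m(I_n) = sum_{n >= 1} a * r^(n-1),
  with a = 1/4 and r = 2/3.
Since 0 < r = 2/3 < 1, the geometric series converges:
  sum_{n >= 1} a * r^(n-1) = a / (1 - r).
  = 1/4 / (1 - 2/3)
  = 1/4 / (1/3)
  = 3/4.

3/4


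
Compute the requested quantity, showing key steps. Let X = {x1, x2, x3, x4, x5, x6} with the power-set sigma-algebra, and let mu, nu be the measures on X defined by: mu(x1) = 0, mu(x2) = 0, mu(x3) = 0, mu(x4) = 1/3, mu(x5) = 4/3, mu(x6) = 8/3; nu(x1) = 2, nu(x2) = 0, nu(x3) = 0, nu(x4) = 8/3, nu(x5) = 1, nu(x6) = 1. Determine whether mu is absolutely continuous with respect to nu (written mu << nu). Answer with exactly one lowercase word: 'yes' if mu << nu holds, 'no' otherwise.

mu << nu means: every nu-null measurable set is also mu-null; equivalently, for every atom x, if nu({x}) = 0 then mu({x}) = 0.
Checking each atom:
  x1: nu = 2 > 0 -> no constraint.
  x2: nu = 0, mu = 0 -> consistent with mu << nu.
  x3: nu = 0, mu = 0 -> consistent with mu << nu.
  x4: nu = 8/3 > 0 -> no constraint.
  x5: nu = 1 > 0 -> no constraint.
  x6: nu = 1 > 0 -> no constraint.
No atom violates the condition. Therefore mu << nu.

yes


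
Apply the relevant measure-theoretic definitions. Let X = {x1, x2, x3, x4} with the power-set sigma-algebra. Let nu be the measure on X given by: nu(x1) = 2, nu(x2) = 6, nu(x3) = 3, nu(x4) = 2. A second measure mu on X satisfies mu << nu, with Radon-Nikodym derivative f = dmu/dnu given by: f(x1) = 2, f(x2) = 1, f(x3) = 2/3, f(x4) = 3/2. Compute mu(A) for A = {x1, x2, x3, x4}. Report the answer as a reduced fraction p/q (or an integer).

By the defining property of the Radon-Nikodym derivative, for every measurable set A,
  mu(A) = integral_A f dnu.
Since nu is a discrete measure concentrated on the atoms of X, the integral over A reduces to the sum
  mu(A) = sum_{x in A} f(x) * nu({x}).
Computing each term:
  x1: f(x1) * nu(x1) = 2 * 2 = 4.
  x2: f(x2) * nu(x2) = 1 * 6 = 6.
  x3: f(x3) * nu(x3) = 2/3 * 3 = 2.
  x4: f(x4) * nu(x4) = 3/2 * 2 = 3.
Summing: mu(A) = 4 + 6 + 2 + 3 = 15.

15


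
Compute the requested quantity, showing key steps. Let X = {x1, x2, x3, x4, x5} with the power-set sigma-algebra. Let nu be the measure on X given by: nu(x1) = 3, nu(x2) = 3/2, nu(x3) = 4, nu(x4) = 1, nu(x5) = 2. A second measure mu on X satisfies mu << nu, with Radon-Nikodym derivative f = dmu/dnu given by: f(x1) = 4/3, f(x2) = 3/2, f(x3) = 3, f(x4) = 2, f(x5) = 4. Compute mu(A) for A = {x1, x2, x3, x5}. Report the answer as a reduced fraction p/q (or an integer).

By the defining property of the Radon-Nikodym derivative, for every measurable set A,
  mu(A) = integral_A f dnu.
Since nu is a discrete measure concentrated on the atoms of X, the integral over A reduces to the sum
  mu(A) = sum_{x in A} f(x) * nu({x}).
Computing each term:
  x1: f(x1) * nu(x1) = 4/3 * 3 = 4.
  x2: f(x2) * nu(x2) = 3/2 * 3/2 = 9/4.
  x3: f(x3) * nu(x3) = 3 * 4 = 12.
  x5: f(x5) * nu(x5) = 4 * 2 = 8.
Summing: mu(A) = 4 + 9/4 + 12 + 8 = 105/4.

105/4


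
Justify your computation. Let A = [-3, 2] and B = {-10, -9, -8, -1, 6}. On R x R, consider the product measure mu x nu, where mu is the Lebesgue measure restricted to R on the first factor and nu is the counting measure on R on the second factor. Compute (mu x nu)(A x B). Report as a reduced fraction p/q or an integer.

For a measurable rectangle A x B, the product measure satisfies
  (mu x nu)(A x B) = mu(A) * nu(B).
  mu(A) = 5.
  nu(B) = 5.
  (mu x nu)(A x B) = 5 * 5 = 25.

25


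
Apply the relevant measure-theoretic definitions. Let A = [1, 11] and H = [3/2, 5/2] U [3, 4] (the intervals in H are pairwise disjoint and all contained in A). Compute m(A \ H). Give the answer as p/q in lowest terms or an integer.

The ambient interval has length m(A) = 11 - 1 = 10.
Since the holes are disjoint and sit inside A, by finite additivity
  m(H) = sum_i (b_i - a_i), and m(A \ H) = m(A) - m(H).
Computing the hole measures:
  m(H_1) = 5/2 - 3/2 = 1.
  m(H_2) = 4 - 3 = 1.
Summed: m(H) = 1 + 1 = 2.
So m(A \ H) = 10 - 2 = 8.

8


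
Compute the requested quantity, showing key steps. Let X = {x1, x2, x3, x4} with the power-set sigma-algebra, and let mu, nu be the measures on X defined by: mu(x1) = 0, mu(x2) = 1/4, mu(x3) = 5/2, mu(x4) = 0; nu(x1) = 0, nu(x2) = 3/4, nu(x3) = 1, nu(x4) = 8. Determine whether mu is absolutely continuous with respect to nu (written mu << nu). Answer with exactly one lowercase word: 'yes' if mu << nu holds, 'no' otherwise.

mu << nu means: every nu-null measurable set is also mu-null; equivalently, for every atom x, if nu({x}) = 0 then mu({x}) = 0.
Checking each atom:
  x1: nu = 0, mu = 0 -> consistent with mu << nu.
  x2: nu = 3/4 > 0 -> no constraint.
  x3: nu = 1 > 0 -> no constraint.
  x4: nu = 8 > 0 -> no constraint.
No atom violates the condition. Therefore mu << nu.

yes


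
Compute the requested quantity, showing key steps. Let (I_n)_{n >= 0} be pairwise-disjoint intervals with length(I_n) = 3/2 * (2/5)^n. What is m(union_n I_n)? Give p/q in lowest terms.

By countable additivity of the Lebesgue measure on pairwise disjoint measurable sets,
  m(union_{n >= 0} I_n) = sum_{n >= 0} m(I_n) = sum_{n >= 0} a * r^n,
  with a = 3/2 and r = 2/5.
Since 0 < r = 2/5 < 1, the geometric series converges:
  sum_{n >= 0} a * r^n = a / (1 - r).
  = 3/2 / (1 - 2/5)
  = 3/2 / (3/5)
  = 5/2.

5/2


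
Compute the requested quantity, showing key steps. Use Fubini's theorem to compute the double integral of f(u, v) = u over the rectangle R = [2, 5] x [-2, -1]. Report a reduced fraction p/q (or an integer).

f(u, v) is a tensor product of a function of u and a function of v, and both factors are bounded continuous (hence Lebesgue integrable) on the rectangle, so Fubini's theorem applies:
  integral_R f d(m x m) = (integral_a1^b1 u du) * (integral_a2^b2 1 dv).
Inner integral in u: integral_{2}^{5} u du = (5^2 - 2^2)/2
  = 21/2.
Inner integral in v: integral_{-2}^{-1} 1 dv = ((-1)^1 - (-2)^1)/1
  = 1.
Product: (21/2) * (1) = 21/2.

21/2


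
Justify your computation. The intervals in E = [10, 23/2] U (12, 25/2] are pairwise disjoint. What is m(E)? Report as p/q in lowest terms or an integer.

For pairwise disjoint intervals, m(union_i I_i) = sum_i m(I_i),
and m is invariant under swapping open/closed endpoints (single points have measure 0).
So m(E) = sum_i (b_i - a_i).
  I_1 has length 23/2 - 10 = 3/2.
  I_2 has length 25/2 - 12 = 1/2.
Summing:
  m(E) = 3/2 + 1/2 = 2.

2


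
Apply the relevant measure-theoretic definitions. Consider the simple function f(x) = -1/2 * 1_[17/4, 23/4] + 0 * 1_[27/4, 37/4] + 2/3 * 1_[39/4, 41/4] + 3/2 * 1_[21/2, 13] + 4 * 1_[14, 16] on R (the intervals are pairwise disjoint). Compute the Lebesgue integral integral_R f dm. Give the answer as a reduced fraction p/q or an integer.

For a simple function f = sum_i c_i * 1_{A_i} with disjoint A_i,
  integral f dm = sum_i c_i * m(A_i).
Lengths of the A_i:
  m(A_1) = 23/4 - 17/4 = 3/2.
  m(A_2) = 37/4 - 27/4 = 5/2.
  m(A_3) = 41/4 - 39/4 = 1/2.
  m(A_4) = 13 - 21/2 = 5/2.
  m(A_5) = 16 - 14 = 2.
Contributions c_i * m(A_i):
  (-1/2) * (3/2) = -3/4.
  (0) * (5/2) = 0.
  (2/3) * (1/2) = 1/3.
  (3/2) * (5/2) = 15/4.
  (4) * (2) = 8.
Total: -3/4 + 0 + 1/3 + 15/4 + 8 = 34/3.

34/3


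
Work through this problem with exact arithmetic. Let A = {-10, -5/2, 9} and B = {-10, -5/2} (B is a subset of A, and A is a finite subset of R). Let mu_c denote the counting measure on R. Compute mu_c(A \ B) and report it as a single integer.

Counting measure assigns mu_c(E) = |E| (number of elements) when E is finite. For B subset A, A \ B is the set of elements of A not in B, so |A \ B| = |A| - |B|.
|A| = 3, |B| = 2, so mu_c(A \ B) = 3 - 2 = 1.

1


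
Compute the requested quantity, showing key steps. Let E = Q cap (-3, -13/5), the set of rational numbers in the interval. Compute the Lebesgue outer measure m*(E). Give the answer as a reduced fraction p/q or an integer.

Q cap (-3, -13/5) is countable; list its elements as q_1, q_2, ... . Fix eps > 0 and cover the k-th point by an interval of length eps * 2^(-k). The cover has total length eps * sum_{k>=1} 2^(-k) = eps, so by definition of outer measure m*(Q cap (-3, -13/5)) <= eps. Since eps was arbitrary and m* >= 0, the outer measure is 0.

0


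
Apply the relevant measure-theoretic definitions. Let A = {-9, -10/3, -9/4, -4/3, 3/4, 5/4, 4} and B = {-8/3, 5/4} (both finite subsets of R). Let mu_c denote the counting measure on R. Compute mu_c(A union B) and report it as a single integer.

Counting measure on a finite set equals cardinality. By inclusion-exclusion, |A union B| = |A| + |B| - |A cap B|.
|A| = 7, |B| = 2, |A cap B| = 1.
So mu_c(A union B) = 7 + 2 - 1 = 8.

8


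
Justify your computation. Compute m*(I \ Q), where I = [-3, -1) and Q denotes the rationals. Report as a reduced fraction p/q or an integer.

The interval I = [-3, -1) has m(I) = -1 - (-3) = 2 (endpoints are measure-zero, so open/closed/half-open agree). Write I = (I cap Q) u (I \ Q). The rationals in I are countable, so m*(I cap Q) = 0 (cover each rational by intervals whose total length is arbitrarily small). By countable subadditivity m*(I) <= m*(I cap Q) + m*(I \ Q), hence m*(I \ Q) >= m(I) = 2. The reverse inequality m*(I \ Q) <= m*(I) = 2 is trivial since (I \ Q) is a subset of I. Therefore m*(I \ Q) = 2.

2


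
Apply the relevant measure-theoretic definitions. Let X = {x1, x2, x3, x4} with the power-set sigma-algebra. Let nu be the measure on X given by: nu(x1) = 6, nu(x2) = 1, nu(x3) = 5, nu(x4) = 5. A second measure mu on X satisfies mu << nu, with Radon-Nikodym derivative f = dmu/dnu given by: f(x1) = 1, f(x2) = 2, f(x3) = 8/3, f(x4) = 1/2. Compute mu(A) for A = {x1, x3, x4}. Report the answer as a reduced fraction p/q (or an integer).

By the defining property of the Radon-Nikodym derivative, for every measurable set A,
  mu(A) = integral_A f dnu.
Since nu is a discrete measure concentrated on the atoms of X, the integral over A reduces to the sum
  mu(A) = sum_{x in A} f(x) * nu({x}).
Computing each term:
  x1: f(x1) * nu(x1) = 1 * 6 = 6.
  x3: f(x3) * nu(x3) = 8/3 * 5 = 40/3.
  x4: f(x4) * nu(x4) = 1/2 * 5 = 5/2.
Summing: mu(A) = 6 + 40/3 + 5/2 = 131/6.

131/6


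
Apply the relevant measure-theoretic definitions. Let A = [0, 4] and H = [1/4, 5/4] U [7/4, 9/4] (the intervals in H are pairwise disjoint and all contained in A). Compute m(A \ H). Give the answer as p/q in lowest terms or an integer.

The ambient interval has length m(A) = 4 - 0 = 4.
Since the holes are disjoint and sit inside A, by finite additivity
  m(H) = sum_i (b_i - a_i), and m(A \ H) = m(A) - m(H).
Computing the hole measures:
  m(H_1) = 5/4 - 1/4 = 1.
  m(H_2) = 9/4 - 7/4 = 1/2.
Summed: m(H) = 1 + 1/2 = 3/2.
So m(A \ H) = 4 - 3/2 = 5/2.

5/2


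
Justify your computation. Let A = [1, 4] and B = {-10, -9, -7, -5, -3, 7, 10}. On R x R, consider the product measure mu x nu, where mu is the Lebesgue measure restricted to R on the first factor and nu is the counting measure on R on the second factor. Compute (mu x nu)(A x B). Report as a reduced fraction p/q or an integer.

For a measurable rectangle A x B, the product measure satisfies
  (mu x nu)(A x B) = mu(A) * nu(B).
  mu(A) = 3.
  nu(B) = 7.
  (mu x nu)(A x B) = 3 * 7 = 21.

21


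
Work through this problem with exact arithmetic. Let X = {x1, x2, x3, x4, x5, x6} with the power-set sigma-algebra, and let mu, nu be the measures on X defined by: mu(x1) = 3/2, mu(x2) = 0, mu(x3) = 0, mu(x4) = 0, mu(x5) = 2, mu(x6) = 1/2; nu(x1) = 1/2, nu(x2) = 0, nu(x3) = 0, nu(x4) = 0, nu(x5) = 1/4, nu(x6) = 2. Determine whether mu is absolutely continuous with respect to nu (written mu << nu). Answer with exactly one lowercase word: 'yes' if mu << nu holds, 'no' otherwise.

mu << nu means: every nu-null measurable set is also mu-null; equivalently, for every atom x, if nu({x}) = 0 then mu({x}) = 0.
Checking each atom:
  x1: nu = 1/2 > 0 -> no constraint.
  x2: nu = 0, mu = 0 -> consistent with mu << nu.
  x3: nu = 0, mu = 0 -> consistent with mu << nu.
  x4: nu = 0, mu = 0 -> consistent with mu << nu.
  x5: nu = 1/4 > 0 -> no constraint.
  x6: nu = 2 > 0 -> no constraint.
No atom violates the condition. Therefore mu << nu.

yes


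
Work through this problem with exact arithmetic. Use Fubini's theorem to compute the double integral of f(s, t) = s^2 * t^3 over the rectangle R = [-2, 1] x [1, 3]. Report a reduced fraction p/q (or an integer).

f(s, t) is a tensor product of a function of s and a function of t, and both factors are bounded continuous (hence Lebesgue integrable) on the rectangle, so Fubini's theorem applies:
  integral_R f d(m x m) = (integral_a1^b1 s^2 ds) * (integral_a2^b2 t^3 dt).
Inner integral in s: integral_{-2}^{1} s^2 ds = (1^3 - (-2)^3)/3
  = 3.
Inner integral in t: integral_{1}^{3} t^3 dt = (3^4 - 1^4)/4
  = 20.
Product: (3) * (20) = 60.

60


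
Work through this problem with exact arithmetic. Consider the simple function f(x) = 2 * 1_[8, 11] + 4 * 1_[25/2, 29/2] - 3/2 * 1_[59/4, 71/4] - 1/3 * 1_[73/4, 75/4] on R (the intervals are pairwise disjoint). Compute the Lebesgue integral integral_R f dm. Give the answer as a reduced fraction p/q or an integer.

For a simple function f = sum_i c_i * 1_{A_i} with disjoint A_i,
  integral f dm = sum_i c_i * m(A_i).
Lengths of the A_i:
  m(A_1) = 11 - 8 = 3.
  m(A_2) = 29/2 - 25/2 = 2.
  m(A_3) = 71/4 - 59/4 = 3.
  m(A_4) = 75/4 - 73/4 = 1/2.
Contributions c_i * m(A_i):
  (2) * (3) = 6.
  (4) * (2) = 8.
  (-3/2) * (3) = -9/2.
  (-1/3) * (1/2) = -1/6.
Total: 6 + 8 - 9/2 - 1/6 = 28/3.

28/3


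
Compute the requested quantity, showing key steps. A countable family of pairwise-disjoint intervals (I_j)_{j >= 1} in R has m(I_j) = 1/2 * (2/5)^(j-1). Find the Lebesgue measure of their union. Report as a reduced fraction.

By countable additivity of the Lebesgue measure on pairwise disjoint measurable sets,
  m(union_{j >= 1} I_j) = sum_{j >= 1} m(I_j) = sum_{j >= 1} a * r^(j-1),
  with a = 1/2 and r = 2/5.
Since 0 < r = 2/5 < 1, the geometric series converges:
  sum_{j >= 1} a * r^(j-1) = a / (1 - r).
  = 1/2 / (1 - 2/5)
  = 1/2 / (3/5)
  = 5/6.

5/6


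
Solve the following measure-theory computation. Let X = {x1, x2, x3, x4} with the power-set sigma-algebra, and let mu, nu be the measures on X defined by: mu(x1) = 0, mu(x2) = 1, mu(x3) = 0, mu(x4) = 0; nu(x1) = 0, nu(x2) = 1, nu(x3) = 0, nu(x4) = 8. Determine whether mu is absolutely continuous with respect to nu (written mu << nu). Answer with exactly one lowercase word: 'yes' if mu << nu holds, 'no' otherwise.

mu << nu means: every nu-null measurable set is also mu-null; equivalently, for every atom x, if nu({x}) = 0 then mu({x}) = 0.
Checking each atom:
  x1: nu = 0, mu = 0 -> consistent with mu << nu.
  x2: nu = 1 > 0 -> no constraint.
  x3: nu = 0, mu = 0 -> consistent with mu << nu.
  x4: nu = 8 > 0 -> no constraint.
No atom violates the condition. Therefore mu << nu.

yes


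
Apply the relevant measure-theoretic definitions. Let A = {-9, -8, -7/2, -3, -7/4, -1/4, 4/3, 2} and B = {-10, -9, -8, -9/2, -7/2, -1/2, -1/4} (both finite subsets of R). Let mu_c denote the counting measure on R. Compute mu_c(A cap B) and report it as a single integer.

Counting measure on a finite set equals cardinality. mu_c(A cap B) = |A cap B| (elements appearing in both).
Enumerating the elements of A that also lie in B gives 4 element(s).
So mu_c(A cap B) = 4.

4


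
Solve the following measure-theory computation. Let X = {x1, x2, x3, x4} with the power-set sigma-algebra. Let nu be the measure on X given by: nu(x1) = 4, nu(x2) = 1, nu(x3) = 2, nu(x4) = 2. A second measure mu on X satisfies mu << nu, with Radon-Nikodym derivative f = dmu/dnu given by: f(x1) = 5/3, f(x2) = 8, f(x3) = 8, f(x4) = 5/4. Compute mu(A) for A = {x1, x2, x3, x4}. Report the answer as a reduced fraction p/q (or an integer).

By the defining property of the Radon-Nikodym derivative, for every measurable set A,
  mu(A) = integral_A f dnu.
Since nu is a discrete measure concentrated on the atoms of X, the integral over A reduces to the sum
  mu(A) = sum_{x in A} f(x) * nu({x}).
Computing each term:
  x1: f(x1) * nu(x1) = 5/3 * 4 = 20/3.
  x2: f(x2) * nu(x2) = 8 * 1 = 8.
  x3: f(x3) * nu(x3) = 8 * 2 = 16.
  x4: f(x4) * nu(x4) = 5/4 * 2 = 5/2.
Summing: mu(A) = 20/3 + 8 + 16 + 5/2 = 199/6.

199/6


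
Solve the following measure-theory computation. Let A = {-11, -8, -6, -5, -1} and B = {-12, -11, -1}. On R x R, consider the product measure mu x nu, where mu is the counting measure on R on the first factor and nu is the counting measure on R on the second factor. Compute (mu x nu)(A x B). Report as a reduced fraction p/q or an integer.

For a measurable rectangle A x B, the product measure satisfies
  (mu x nu)(A x B) = mu(A) * nu(B).
  mu(A) = 5.
  nu(B) = 3.
  (mu x nu)(A x B) = 5 * 3 = 15.

15


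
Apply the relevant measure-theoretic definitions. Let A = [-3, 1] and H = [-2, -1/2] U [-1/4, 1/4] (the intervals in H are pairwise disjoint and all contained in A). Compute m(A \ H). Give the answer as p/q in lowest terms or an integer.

The ambient interval has length m(A) = 1 - (-3) = 4.
Since the holes are disjoint and sit inside A, by finite additivity
  m(H) = sum_i (b_i - a_i), and m(A \ H) = m(A) - m(H).
Computing the hole measures:
  m(H_1) = -1/2 - (-2) = 3/2.
  m(H_2) = 1/4 - (-1/4) = 1/2.
Summed: m(H) = 3/2 + 1/2 = 2.
So m(A \ H) = 4 - 2 = 2.

2


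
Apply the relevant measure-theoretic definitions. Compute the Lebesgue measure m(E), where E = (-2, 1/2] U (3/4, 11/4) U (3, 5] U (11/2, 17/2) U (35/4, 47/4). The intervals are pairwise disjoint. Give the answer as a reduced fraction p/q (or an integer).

For pairwise disjoint intervals, m(union_i I_i) = sum_i m(I_i),
and m is invariant under swapping open/closed endpoints (single points have measure 0).
So m(E) = sum_i (b_i - a_i).
  I_1 has length 1/2 - (-2) = 5/2.
  I_2 has length 11/4 - 3/4 = 2.
  I_3 has length 5 - 3 = 2.
  I_4 has length 17/2 - 11/2 = 3.
  I_5 has length 47/4 - 35/4 = 3.
Summing:
  m(E) = 5/2 + 2 + 2 + 3 + 3 = 25/2.

25/2


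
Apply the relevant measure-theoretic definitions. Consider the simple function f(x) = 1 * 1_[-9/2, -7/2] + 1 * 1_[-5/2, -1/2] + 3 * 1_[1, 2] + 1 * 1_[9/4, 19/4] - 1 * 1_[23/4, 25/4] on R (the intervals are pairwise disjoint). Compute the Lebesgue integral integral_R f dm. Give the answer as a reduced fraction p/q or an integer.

For a simple function f = sum_i c_i * 1_{A_i} with disjoint A_i,
  integral f dm = sum_i c_i * m(A_i).
Lengths of the A_i:
  m(A_1) = -7/2 - (-9/2) = 1.
  m(A_2) = -1/2 - (-5/2) = 2.
  m(A_3) = 2 - 1 = 1.
  m(A_4) = 19/4 - 9/4 = 5/2.
  m(A_5) = 25/4 - 23/4 = 1/2.
Contributions c_i * m(A_i):
  (1) * (1) = 1.
  (1) * (2) = 2.
  (3) * (1) = 3.
  (1) * (5/2) = 5/2.
  (-1) * (1/2) = -1/2.
Total: 1 + 2 + 3 + 5/2 - 1/2 = 8.

8


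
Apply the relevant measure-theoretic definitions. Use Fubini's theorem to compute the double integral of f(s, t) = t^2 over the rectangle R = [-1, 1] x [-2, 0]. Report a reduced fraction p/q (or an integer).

f(s, t) is a tensor product of a function of s and a function of t, and both factors are bounded continuous (hence Lebesgue integrable) on the rectangle, so Fubini's theorem applies:
  integral_R f d(m x m) = (integral_a1^b1 1 ds) * (integral_a2^b2 t^2 dt).
Inner integral in s: integral_{-1}^{1} 1 ds = (1^1 - (-1)^1)/1
  = 2.
Inner integral in t: integral_{-2}^{0} t^2 dt = (0^3 - (-2)^3)/3
  = 8/3.
Product: (2) * (8/3) = 16/3.

16/3


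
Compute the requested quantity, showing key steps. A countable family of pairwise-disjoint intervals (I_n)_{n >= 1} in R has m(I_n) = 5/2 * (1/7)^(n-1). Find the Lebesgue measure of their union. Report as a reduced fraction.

By countable additivity of the Lebesgue measure on pairwise disjoint measurable sets,
  m(union_{n >= 1} I_n) = sum_{n >= 1} m(I_n) = sum_{n >= 1} a * r^(n-1),
  with a = 5/2 and r = 1/7.
Since 0 < r = 1/7 < 1, the geometric series converges:
  sum_{n >= 1} a * r^(n-1) = a / (1 - r).
  = 5/2 / (1 - 1/7)
  = 5/2 / (6/7)
  = 35/12.

35/12


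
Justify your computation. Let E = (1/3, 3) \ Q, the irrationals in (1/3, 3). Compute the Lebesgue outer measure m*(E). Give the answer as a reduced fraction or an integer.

The interval I = (1/3, 3) has m(I) = 3 - 1/3 = 8/3 (endpoints are measure-zero, so open/closed/half-open agree). Write I = (I cap Q) u (I \ Q). The rationals in I are countable, so m*(I cap Q) = 0 (cover each rational by intervals whose total length is arbitrarily small). By countable subadditivity m*(I) <= m*(I cap Q) + m*(I \ Q), hence m*(I \ Q) >= m(I) = 8/3. The reverse inequality m*(I \ Q) <= m*(I) = 8/3 is trivial since (I \ Q) is a subset of I. Therefore m*(I \ Q) = 8/3.

8/3


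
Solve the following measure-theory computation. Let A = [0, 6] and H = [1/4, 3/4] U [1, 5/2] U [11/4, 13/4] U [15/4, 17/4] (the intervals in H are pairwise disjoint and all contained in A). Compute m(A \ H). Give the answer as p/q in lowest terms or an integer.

The ambient interval has length m(A) = 6 - 0 = 6.
Since the holes are disjoint and sit inside A, by finite additivity
  m(H) = sum_i (b_i - a_i), and m(A \ H) = m(A) - m(H).
Computing the hole measures:
  m(H_1) = 3/4 - 1/4 = 1/2.
  m(H_2) = 5/2 - 1 = 3/2.
  m(H_3) = 13/4 - 11/4 = 1/2.
  m(H_4) = 17/4 - 15/4 = 1/2.
Summed: m(H) = 1/2 + 3/2 + 1/2 + 1/2 = 3.
So m(A \ H) = 6 - 3 = 3.

3


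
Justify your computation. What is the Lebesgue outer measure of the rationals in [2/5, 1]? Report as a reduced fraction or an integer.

Q cap [2/5, 1] is countable; list its elements as q_1, q_2, ... . Fix eps > 0 and cover the k-th point by an interval of length eps * 2^(-k). The cover has total length eps * sum_{k>=1} 2^(-k) = eps, so by definition of outer measure m*(Q cap [2/5, 1]) <= eps. Since eps was arbitrary and m* >= 0, the outer measure is 0.

0


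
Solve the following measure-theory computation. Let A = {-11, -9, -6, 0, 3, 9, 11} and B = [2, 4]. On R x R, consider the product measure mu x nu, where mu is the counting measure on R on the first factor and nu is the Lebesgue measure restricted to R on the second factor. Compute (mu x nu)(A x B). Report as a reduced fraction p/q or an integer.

For a measurable rectangle A x B, the product measure satisfies
  (mu x nu)(A x B) = mu(A) * nu(B).
  mu(A) = 7.
  nu(B) = 2.
  (mu x nu)(A x B) = 7 * 2 = 14.

14


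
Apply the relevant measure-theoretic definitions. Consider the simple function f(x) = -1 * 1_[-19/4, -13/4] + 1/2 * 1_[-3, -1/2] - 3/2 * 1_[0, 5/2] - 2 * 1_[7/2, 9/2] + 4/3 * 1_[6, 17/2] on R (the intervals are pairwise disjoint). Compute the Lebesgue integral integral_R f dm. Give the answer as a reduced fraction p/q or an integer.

For a simple function f = sum_i c_i * 1_{A_i} with disjoint A_i,
  integral f dm = sum_i c_i * m(A_i).
Lengths of the A_i:
  m(A_1) = -13/4 - (-19/4) = 3/2.
  m(A_2) = -1/2 - (-3) = 5/2.
  m(A_3) = 5/2 - 0 = 5/2.
  m(A_4) = 9/2 - 7/2 = 1.
  m(A_5) = 17/2 - 6 = 5/2.
Contributions c_i * m(A_i):
  (-1) * (3/2) = -3/2.
  (1/2) * (5/2) = 5/4.
  (-3/2) * (5/2) = -15/4.
  (-2) * (1) = -2.
  (4/3) * (5/2) = 10/3.
Total: -3/2 + 5/4 - 15/4 - 2 + 10/3 = -8/3.

-8/3


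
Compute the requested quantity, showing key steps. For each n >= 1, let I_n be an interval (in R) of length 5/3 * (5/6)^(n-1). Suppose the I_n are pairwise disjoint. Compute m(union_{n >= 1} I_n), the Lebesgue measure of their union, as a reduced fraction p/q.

By countable additivity of the Lebesgue measure on pairwise disjoint measurable sets,
  m(union_{n >= 1} I_n) = sum_{n >= 1} m(I_n) = sum_{n >= 1} a * r^(n-1),
  with a = 5/3 and r = 5/6.
Since 0 < r = 5/6 < 1, the geometric series converges:
  sum_{n >= 1} a * r^(n-1) = a / (1 - r).
  = 5/3 / (1 - 5/6)
  = 5/3 / (1/6)
  = 10.

10


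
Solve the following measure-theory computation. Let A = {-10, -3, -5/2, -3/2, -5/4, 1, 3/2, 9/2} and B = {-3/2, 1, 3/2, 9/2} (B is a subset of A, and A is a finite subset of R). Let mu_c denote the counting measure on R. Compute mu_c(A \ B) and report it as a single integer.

Counting measure assigns mu_c(E) = |E| (number of elements) when E is finite. For B subset A, A \ B is the set of elements of A not in B, so |A \ B| = |A| - |B|.
|A| = 8, |B| = 4, so mu_c(A \ B) = 8 - 4 = 4.

4


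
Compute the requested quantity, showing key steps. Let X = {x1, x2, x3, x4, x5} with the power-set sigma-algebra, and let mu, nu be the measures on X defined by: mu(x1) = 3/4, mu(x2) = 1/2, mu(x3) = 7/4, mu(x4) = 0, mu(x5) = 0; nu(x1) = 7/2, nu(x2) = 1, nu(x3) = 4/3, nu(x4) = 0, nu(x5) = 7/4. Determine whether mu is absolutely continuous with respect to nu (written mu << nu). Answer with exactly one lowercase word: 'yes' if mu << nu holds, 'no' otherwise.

mu << nu means: every nu-null measurable set is also mu-null; equivalently, for every atom x, if nu({x}) = 0 then mu({x}) = 0.
Checking each atom:
  x1: nu = 7/2 > 0 -> no constraint.
  x2: nu = 1 > 0 -> no constraint.
  x3: nu = 4/3 > 0 -> no constraint.
  x4: nu = 0, mu = 0 -> consistent with mu << nu.
  x5: nu = 7/4 > 0 -> no constraint.
No atom violates the condition. Therefore mu << nu.

yes


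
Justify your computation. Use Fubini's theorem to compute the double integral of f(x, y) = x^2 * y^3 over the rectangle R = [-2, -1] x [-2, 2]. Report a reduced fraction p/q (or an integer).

f(x, y) is a tensor product of a function of x and a function of y, and both factors are bounded continuous (hence Lebesgue integrable) on the rectangle, so Fubini's theorem applies:
  integral_R f d(m x m) = (integral_a1^b1 x^2 dx) * (integral_a2^b2 y^3 dy).
Inner integral in x: integral_{-2}^{-1} x^2 dx = ((-1)^3 - (-2)^3)/3
  = 7/3.
Inner integral in y: integral_{-2}^{2} y^3 dy = (2^4 - (-2)^4)/4
  = 0.
Product: (7/3) * (0) = 0.

0


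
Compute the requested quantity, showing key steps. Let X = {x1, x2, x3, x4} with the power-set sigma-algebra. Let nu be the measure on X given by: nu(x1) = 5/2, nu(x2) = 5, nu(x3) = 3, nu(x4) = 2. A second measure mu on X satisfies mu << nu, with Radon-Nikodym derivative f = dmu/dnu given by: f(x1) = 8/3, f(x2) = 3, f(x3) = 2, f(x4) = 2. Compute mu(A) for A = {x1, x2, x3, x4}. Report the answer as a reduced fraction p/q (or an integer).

By the defining property of the Radon-Nikodym derivative, for every measurable set A,
  mu(A) = integral_A f dnu.
Since nu is a discrete measure concentrated on the atoms of X, the integral over A reduces to the sum
  mu(A) = sum_{x in A} f(x) * nu({x}).
Computing each term:
  x1: f(x1) * nu(x1) = 8/3 * 5/2 = 20/3.
  x2: f(x2) * nu(x2) = 3 * 5 = 15.
  x3: f(x3) * nu(x3) = 2 * 3 = 6.
  x4: f(x4) * nu(x4) = 2 * 2 = 4.
Summing: mu(A) = 20/3 + 15 + 6 + 4 = 95/3.

95/3


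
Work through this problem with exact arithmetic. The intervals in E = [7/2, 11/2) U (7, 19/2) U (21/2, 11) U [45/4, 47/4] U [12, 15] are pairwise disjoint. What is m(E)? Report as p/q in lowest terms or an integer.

For pairwise disjoint intervals, m(union_i I_i) = sum_i m(I_i),
and m is invariant under swapping open/closed endpoints (single points have measure 0).
So m(E) = sum_i (b_i - a_i).
  I_1 has length 11/2 - 7/2 = 2.
  I_2 has length 19/2 - 7 = 5/2.
  I_3 has length 11 - 21/2 = 1/2.
  I_4 has length 47/4 - 45/4 = 1/2.
  I_5 has length 15 - 12 = 3.
Summing:
  m(E) = 2 + 5/2 + 1/2 + 1/2 + 3 = 17/2.

17/2


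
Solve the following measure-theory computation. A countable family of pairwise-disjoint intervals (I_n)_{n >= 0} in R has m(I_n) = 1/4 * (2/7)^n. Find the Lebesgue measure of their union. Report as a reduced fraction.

By countable additivity of the Lebesgue measure on pairwise disjoint measurable sets,
  m(union_{n >= 0} I_n) = sum_{n >= 0} m(I_n) = sum_{n >= 0} a * r^n,
  with a = 1/4 and r = 2/7.
Since 0 < r = 2/7 < 1, the geometric series converges:
  sum_{n >= 0} a * r^n = a / (1 - r).
  = 1/4 / (1 - 2/7)
  = 1/4 / (5/7)
  = 7/20.

7/20


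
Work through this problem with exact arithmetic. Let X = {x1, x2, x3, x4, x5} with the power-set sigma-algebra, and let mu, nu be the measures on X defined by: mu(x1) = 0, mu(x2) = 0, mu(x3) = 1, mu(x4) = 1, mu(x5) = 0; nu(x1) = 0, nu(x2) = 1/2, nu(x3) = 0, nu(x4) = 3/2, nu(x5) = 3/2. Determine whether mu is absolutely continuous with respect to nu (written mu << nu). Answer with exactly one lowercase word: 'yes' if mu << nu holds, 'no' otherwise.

mu << nu means: every nu-null measurable set is also mu-null; equivalently, for every atom x, if nu({x}) = 0 then mu({x}) = 0.
Checking each atom:
  x1: nu = 0, mu = 0 -> consistent with mu << nu.
  x2: nu = 1/2 > 0 -> no constraint.
  x3: nu = 0, mu = 1 > 0 -> violates mu << nu.
  x4: nu = 3/2 > 0 -> no constraint.
  x5: nu = 3/2 > 0 -> no constraint.
The atom(s) x3 violate the condition (nu = 0 but mu > 0). Therefore mu is NOT absolutely continuous w.r.t. nu.

no


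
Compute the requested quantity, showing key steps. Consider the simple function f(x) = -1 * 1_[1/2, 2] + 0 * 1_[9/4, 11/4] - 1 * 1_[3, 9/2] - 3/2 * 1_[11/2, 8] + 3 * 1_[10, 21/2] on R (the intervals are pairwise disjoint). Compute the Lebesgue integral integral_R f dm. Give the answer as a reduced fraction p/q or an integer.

For a simple function f = sum_i c_i * 1_{A_i} with disjoint A_i,
  integral f dm = sum_i c_i * m(A_i).
Lengths of the A_i:
  m(A_1) = 2 - 1/2 = 3/2.
  m(A_2) = 11/4 - 9/4 = 1/2.
  m(A_3) = 9/2 - 3 = 3/2.
  m(A_4) = 8 - 11/2 = 5/2.
  m(A_5) = 21/2 - 10 = 1/2.
Contributions c_i * m(A_i):
  (-1) * (3/2) = -3/2.
  (0) * (1/2) = 0.
  (-1) * (3/2) = -3/2.
  (-3/2) * (5/2) = -15/4.
  (3) * (1/2) = 3/2.
Total: -3/2 + 0 - 3/2 - 15/4 + 3/2 = -21/4.

-21/4


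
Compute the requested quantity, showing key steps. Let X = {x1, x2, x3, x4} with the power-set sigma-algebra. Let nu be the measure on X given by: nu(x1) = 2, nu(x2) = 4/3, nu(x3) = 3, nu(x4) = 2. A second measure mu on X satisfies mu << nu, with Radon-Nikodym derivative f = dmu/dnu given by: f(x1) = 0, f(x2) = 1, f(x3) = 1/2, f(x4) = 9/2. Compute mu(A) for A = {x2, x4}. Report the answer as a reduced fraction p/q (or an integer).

By the defining property of the Radon-Nikodym derivative, for every measurable set A,
  mu(A) = integral_A f dnu.
Since nu is a discrete measure concentrated on the atoms of X, the integral over A reduces to the sum
  mu(A) = sum_{x in A} f(x) * nu({x}).
Computing each term:
  x2: f(x2) * nu(x2) = 1 * 4/3 = 4/3.
  x4: f(x4) * nu(x4) = 9/2 * 2 = 9.
Summing: mu(A) = 4/3 + 9 = 31/3.

31/3


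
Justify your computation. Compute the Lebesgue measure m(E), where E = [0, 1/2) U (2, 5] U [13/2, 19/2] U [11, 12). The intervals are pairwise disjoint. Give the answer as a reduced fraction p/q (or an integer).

For pairwise disjoint intervals, m(union_i I_i) = sum_i m(I_i),
and m is invariant under swapping open/closed endpoints (single points have measure 0).
So m(E) = sum_i (b_i - a_i).
  I_1 has length 1/2 - 0 = 1/2.
  I_2 has length 5 - 2 = 3.
  I_3 has length 19/2 - 13/2 = 3.
  I_4 has length 12 - 11 = 1.
Summing:
  m(E) = 1/2 + 3 + 3 + 1 = 15/2.

15/2


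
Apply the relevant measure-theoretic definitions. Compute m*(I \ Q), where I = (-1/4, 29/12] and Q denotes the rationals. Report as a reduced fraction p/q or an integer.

The interval I = (-1/4, 29/12] has m(I) = 29/12 - (-1/4) = 8/3 (endpoints are measure-zero, so open/closed/half-open agree). Write I = (I cap Q) u (I \ Q). The rationals in I are countable, so m*(I cap Q) = 0 (cover each rational by intervals whose total length is arbitrarily small). By countable subadditivity m*(I) <= m*(I cap Q) + m*(I \ Q), hence m*(I \ Q) >= m(I) = 8/3. The reverse inequality m*(I \ Q) <= m*(I) = 8/3 is trivial since (I \ Q) is a subset of I. Therefore m*(I \ Q) = 8/3.

8/3


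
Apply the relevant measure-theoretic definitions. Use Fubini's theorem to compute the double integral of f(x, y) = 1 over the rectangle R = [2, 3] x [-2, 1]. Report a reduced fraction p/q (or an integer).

f(x, y) is a tensor product of a function of x and a function of y, and both factors are bounded continuous (hence Lebesgue integrable) on the rectangle, so Fubini's theorem applies:
  integral_R f d(m x m) = (integral_a1^b1 1 dx) * (integral_a2^b2 1 dy).
Inner integral in x: integral_{2}^{3} 1 dx = (3^1 - 2^1)/1
  = 1.
Inner integral in y: integral_{-2}^{1} 1 dy = (1^1 - (-2)^1)/1
  = 3.
Product: (1) * (3) = 3.

3


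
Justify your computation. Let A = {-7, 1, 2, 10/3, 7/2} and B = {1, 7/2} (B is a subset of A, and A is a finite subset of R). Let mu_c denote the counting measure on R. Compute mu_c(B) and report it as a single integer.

Counting measure assigns mu_c(E) = |E| (number of elements) when E is finite.
B has 2 element(s), so mu_c(B) = 2.

2


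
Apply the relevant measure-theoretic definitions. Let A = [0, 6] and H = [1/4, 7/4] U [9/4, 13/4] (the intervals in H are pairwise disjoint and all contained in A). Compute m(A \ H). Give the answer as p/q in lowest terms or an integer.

The ambient interval has length m(A) = 6 - 0 = 6.
Since the holes are disjoint and sit inside A, by finite additivity
  m(H) = sum_i (b_i - a_i), and m(A \ H) = m(A) - m(H).
Computing the hole measures:
  m(H_1) = 7/4 - 1/4 = 3/2.
  m(H_2) = 13/4 - 9/4 = 1.
Summed: m(H) = 3/2 + 1 = 5/2.
So m(A \ H) = 6 - 5/2 = 7/2.

7/2


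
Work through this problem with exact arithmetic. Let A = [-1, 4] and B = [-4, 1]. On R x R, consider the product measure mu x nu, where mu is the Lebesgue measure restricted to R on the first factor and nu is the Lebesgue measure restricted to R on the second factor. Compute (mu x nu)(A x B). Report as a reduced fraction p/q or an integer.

For a measurable rectangle A x B, the product measure satisfies
  (mu x nu)(A x B) = mu(A) * nu(B).
  mu(A) = 5.
  nu(B) = 5.
  (mu x nu)(A x B) = 5 * 5 = 25.

25


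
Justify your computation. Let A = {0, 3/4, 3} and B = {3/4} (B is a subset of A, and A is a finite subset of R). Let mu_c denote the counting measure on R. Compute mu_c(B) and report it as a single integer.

Counting measure assigns mu_c(E) = |E| (number of elements) when E is finite.
B has 1 element(s), so mu_c(B) = 1.

1


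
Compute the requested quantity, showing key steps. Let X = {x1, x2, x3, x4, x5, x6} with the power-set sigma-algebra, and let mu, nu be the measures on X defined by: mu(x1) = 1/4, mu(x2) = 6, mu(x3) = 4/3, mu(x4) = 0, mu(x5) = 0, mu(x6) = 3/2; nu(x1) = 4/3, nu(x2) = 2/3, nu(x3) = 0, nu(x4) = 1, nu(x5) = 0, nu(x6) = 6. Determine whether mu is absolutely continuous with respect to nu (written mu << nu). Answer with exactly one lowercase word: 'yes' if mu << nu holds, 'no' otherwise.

mu << nu means: every nu-null measurable set is also mu-null; equivalently, for every atom x, if nu({x}) = 0 then mu({x}) = 0.
Checking each atom:
  x1: nu = 4/3 > 0 -> no constraint.
  x2: nu = 2/3 > 0 -> no constraint.
  x3: nu = 0, mu = 4/3 > 0 -> violates mu << nu.
  x4: nu = 1 > 0 -> no constraint.
  x5: nu = 0, mu = 0 -> consistent with mu << nu.
  x6: nu = 6 > 0 -> no constraint.
The atom(s) x3 violate the condition (nu = 0 but mu > 0). Therefore mu is NOT absolutely continuous w.r.t. nu.

no


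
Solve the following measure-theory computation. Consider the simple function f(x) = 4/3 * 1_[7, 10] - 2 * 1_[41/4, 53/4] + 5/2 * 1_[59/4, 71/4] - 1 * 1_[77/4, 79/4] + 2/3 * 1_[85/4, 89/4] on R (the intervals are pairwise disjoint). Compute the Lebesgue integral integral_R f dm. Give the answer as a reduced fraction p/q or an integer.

For a simple function f = sum_i c_i * 1_{A_i} with disjoint A_i,
  integral f dm = sum_i c_i * m(A_i).
Lengths of the A_i:
  m(A_1) = 10 - 7 = 3.
  m(A_2) = 53/4 - 41/4 = 3.
  m(A_3) = 71/4 - 59/4 = 3.
  m(A_4) = 79/4 - 77/4 = 1/2.
  m(A_5) = 89/4 - 85/4 = 1.
Contributions c_i * m(A_i):
  (4/3) * (3) = 4.
  (-2) * (3) = -6.
  (5/2) * (3) = 15/2.
  (-1) * (1/2) = -1/2.
  (2/3) * (1) = 2/3.
Total: 4 - 6 + 15/2 - 1/2 + 2/3 = 17/3.

17/3


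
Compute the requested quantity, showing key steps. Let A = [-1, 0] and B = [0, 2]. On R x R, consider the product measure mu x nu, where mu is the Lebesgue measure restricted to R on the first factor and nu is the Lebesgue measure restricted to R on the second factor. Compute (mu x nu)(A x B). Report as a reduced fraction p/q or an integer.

For a measurable rectangle A x B, the product measure satisfies
  (mu x nu)(A x B) = mu(A) * nu(B).
  mu(A) = 1.
  nu(B) = 2.
  (mu x nu)(A x B) = 1 * 2 = 2.

2


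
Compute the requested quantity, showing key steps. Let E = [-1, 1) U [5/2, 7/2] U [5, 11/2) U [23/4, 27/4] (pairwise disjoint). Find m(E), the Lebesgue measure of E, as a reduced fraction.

For pairwise disjoint intervals, m(union_i I_i) = sum_i m(I_i),
and m is invariant under swapping open/closed endpoints (single points have measure 0).
So m(E) = sum_i (b_i - a_i).
  I_1 has length 1 - (-1) = 2.
  I_2 has length 7/2 - 5/2 = 1.
  I_3 has length 11/2 - 5 = 1/2.
  I_4 has length 27/4 - 23/4 = 1.
Summing:
  m(E) = 2 + 1 + 1/2 + 1 = 9/2.

9/2


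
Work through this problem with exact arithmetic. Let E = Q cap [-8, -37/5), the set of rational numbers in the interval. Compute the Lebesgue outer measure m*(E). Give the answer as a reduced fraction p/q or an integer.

E = Q cap [-8, -37/5) is a subset of Q, which is countable. Enumerate Q = {q_1, q_2, ...}; for any eps > 0, cover q_k by the open interval (q_k - eps/2^(k+1), q_k + eps/2^(k+1)), of length eps/2^k. The total cover length is sum_{k>=1} eps/2^k = eps. Hence m*(E) <= m*(Q) <= eps for every eps > 0, and since outer measure is non-negative, m*(E) = 0.

0


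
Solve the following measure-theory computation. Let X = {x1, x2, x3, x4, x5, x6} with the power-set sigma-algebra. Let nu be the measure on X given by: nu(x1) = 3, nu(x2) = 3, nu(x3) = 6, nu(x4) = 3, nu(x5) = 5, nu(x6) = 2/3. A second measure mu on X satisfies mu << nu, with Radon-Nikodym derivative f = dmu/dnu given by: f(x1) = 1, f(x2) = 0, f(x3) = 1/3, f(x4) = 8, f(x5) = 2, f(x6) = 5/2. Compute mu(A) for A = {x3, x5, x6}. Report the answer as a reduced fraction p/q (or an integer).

By the defining property of the Radon-Nikodym derivative, for every measurable set A,
  mu(A) = integral_A f dnu.
Since nu is a discrete measure concentrated on the atoms of X, the integral over A reduces to the sum
  mu(A) = sum_{x in A} f(x) * nu({x}).
Computing each term:
  x3: f(x3) * nu(x3) = 1/3 * 6 = 2.
  x5: f(x5) * nu(x5) = 2 * 5 = 10.
  x6: f(x6) * nu(x6) = 5/2 * 2/3 = 5/3.
Summing: mu(A) = 2 + 10 + 5/3 = 41/3.

41/3
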